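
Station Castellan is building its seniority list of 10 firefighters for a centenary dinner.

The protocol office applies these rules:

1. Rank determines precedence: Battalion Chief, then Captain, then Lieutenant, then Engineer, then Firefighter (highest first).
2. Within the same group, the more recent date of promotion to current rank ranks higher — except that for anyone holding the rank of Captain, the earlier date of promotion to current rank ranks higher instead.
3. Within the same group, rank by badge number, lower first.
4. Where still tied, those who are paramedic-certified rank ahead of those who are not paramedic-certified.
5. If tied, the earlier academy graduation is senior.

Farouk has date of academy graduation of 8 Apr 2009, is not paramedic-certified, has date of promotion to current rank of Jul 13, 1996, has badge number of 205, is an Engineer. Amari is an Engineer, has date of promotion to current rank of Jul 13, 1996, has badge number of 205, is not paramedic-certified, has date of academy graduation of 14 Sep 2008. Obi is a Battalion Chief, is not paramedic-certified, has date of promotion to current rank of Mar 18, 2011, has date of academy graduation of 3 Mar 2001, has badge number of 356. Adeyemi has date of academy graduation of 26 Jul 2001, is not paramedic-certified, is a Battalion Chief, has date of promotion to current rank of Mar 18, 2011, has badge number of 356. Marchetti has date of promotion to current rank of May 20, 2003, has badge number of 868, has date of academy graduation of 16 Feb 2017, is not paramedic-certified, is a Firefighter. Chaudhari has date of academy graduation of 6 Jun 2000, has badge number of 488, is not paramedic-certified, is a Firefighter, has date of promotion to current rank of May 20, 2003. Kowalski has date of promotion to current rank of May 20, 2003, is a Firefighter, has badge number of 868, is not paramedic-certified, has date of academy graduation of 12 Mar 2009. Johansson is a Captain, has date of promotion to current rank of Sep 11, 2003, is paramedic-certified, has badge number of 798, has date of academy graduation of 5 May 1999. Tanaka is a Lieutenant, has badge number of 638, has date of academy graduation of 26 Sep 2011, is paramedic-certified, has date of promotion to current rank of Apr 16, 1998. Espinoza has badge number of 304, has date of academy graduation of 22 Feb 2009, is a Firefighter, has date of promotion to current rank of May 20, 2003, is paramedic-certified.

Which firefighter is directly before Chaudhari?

By rank: Obi and Adeyemi (Battalion Chief); then Johansson (Captain); then Tanaka (Lieutenant); then Amari and Farouk (Engineer); then Espinoza, Chaudhari, Kowalski and Marchetti (Firefighter).
Obi and Adeyemi both have date of promotion to current rank Mar 18, 2011, so the next rule applies.
Obi and Adeyemi both have badge number 356, so the next rule applies.
Obi and Adeyemi are each not paramedic-certified, so the next rule applies.
Among Obi and Adeyemi, by date of academy graduation (earlier first): Obi (3 Mar 2001) before Adeyemi (26 Jul 2001).
Amari and Farouk both have date of promotion to current rank Jul 13, 1996, so the next rule applies.
Amari and Farouk both have badge number 205, so the next rule applies.
Amari and Farouk are each not paramedic-certified, so the next rule applies.
Among Amari and Farouk, by date of academy graduation (earlier first): Amari (14 Sep 2008) before Farouk (8 Apr 2009).
Espinoza, Chaudhari, Kowalski and Marchetti all have date of promotion to current rank May 20, 2003, so the next rule applies.
Among Espinoza, Chaudhari, Kowalski and Marchetti, by badge number (lower first): Espinoza (304) before Chaudhari (488) before Kowalski and Marchetti (868).
Kowalski and Marchetti are each not paramedic-certified, so the next rule applies.
Among Kowalski and Marchetti, by date of academy graduation (earlier first): Kowalski (12 Mar 2009) before Marchetti (16 Feb 2017).
Order: Obi, Adeyemi, Johansson, Tanaka, Amari, Farouk, Espinoza, Chaudhari, Kowalski, Marchetti.

Espinoza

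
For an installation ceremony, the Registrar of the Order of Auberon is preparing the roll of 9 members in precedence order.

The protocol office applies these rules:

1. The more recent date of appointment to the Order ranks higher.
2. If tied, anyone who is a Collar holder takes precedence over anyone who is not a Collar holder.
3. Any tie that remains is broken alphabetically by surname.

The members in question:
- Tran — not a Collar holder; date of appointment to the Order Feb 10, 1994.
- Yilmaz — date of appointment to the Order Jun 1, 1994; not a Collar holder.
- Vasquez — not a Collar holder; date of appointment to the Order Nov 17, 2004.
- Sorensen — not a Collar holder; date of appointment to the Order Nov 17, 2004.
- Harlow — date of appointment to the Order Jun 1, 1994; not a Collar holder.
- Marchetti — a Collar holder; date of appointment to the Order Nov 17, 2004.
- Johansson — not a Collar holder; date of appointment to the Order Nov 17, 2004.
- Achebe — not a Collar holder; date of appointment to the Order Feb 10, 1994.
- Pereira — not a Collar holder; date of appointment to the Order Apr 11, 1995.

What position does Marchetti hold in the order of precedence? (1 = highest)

1

By date of appointment to the Order (later first): Marchetti, Johansson, Sorensen and Vasquez (each Nov 17, 2004); then Pereira (Apr 11, 1995); then Harlow and Yilmaz (both Jun 1, 1994); then Achebe and Tran (both Feb 10, 1994).
Among Marchetti, Johansson, Sorensen and Vasquez, a Collar holder before not a Collar holder: Marchetti (a Collar holder) before Johansson, Sorensen and Vasquez (not a Collar holder).
Among Johansson, Sorensen and Vasquez, alphabetically by surname: Johansson before Sorensen before Vasquez.
Harlow and Yilmaz are each not a Collar holder, so the next rule applies.
Among Harlow and Yilmaz, alphabetically by surname: Harlow before Yilmaz.
Achebe and Tran are each not a Collar holder, so the next rule applies.
Among Achebe and Tran, alphabetically by surname: Achebe before Tran.
Order: Marchetti, Johansson, Sorensen, Vasquez, Pereira, Harlow, Yilmaz, Achebe, Tran. So position 1.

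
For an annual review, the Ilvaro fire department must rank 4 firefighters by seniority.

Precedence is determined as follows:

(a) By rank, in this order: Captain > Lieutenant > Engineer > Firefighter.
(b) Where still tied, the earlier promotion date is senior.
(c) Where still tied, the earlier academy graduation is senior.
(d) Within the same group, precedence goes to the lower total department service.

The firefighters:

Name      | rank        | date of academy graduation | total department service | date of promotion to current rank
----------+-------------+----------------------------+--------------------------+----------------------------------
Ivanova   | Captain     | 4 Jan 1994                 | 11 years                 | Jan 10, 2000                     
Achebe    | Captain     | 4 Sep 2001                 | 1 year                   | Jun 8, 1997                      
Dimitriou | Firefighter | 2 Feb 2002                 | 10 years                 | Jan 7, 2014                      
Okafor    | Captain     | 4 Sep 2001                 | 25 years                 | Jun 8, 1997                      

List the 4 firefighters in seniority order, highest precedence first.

Achebe, Okafor, Ivanova, Dimitriou

By rank: Achebe, Okafor and Ivanova (Captain); then Dimitriou (Firefighter).
Among Achebe, Okafor and Ivanova, by date of promotion to current rank (earlier first): Achebe and Okafor (Jun 8, 1997) before Ivanova (Jan 10, 2000).
Achebe and Okafor both have date of academy graduation 4 Sep 2001, so the next rule applies.
Among Achebe and Okafor, by total department service (lower first): Achebe (1 year) before Okafor (25 years).
Full order: Achebe, Okafor, Ivanova, Dimitriou.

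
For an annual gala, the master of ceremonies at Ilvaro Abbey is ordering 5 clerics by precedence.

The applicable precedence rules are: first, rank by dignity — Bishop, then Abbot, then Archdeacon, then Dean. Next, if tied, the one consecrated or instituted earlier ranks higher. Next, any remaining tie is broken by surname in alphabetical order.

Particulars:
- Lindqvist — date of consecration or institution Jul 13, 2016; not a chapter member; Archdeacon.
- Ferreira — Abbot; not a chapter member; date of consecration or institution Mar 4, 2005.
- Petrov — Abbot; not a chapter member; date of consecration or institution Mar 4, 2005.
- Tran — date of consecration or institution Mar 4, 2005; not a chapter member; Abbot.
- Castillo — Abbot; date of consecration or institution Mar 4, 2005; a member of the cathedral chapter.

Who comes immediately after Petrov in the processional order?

By dignity: Castillo, Ferreira, Petrov and Tran (Abbot); then Lindqvist (Archdeacon).
Castillo, Ferreira, Petrov and Tran all have date of consecration or institution Mar 4, 2005, so the next rule applies.
Among Castillo, Ferreira, Petrov and Tran, alphabetically by surname: Castillo before Ferreira before Petrov before Tran.
Order: Castillo, Ferreira, Petrov, Tran, Lindqvist.

Tran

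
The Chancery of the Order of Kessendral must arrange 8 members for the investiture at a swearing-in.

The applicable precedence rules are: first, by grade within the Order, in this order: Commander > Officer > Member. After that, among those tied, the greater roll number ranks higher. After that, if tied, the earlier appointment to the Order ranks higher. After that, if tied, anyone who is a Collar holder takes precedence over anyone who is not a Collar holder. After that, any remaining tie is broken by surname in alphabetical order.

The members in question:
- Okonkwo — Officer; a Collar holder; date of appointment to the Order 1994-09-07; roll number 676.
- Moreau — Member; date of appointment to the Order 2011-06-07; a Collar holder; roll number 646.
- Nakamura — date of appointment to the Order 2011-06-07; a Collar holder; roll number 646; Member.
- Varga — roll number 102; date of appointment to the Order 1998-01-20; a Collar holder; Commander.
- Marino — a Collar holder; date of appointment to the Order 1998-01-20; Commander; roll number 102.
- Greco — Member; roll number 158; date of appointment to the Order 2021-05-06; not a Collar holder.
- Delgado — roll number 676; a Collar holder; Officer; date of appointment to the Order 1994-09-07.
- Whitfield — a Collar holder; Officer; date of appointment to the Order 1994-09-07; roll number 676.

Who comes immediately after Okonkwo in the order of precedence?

Whitfield

By grade within the Order: Marino and Varga (Commander); then Delgado, Okonkwo and Whitfield (Officer); then Moreau, Nakamura and Greco (Member).
Marino and Varga both have roll number 102, so the next rule applies.
Marino and Varga both have date of appointment to the Order 1998-01-20, so the next rule applies.
Marino and Varga are each a Collar holder, so the next rule applies.
Among Marino and Varga, alphabetically by surname: Marino before Varga.
Delgado, Okonkwo and Whitfield all have roll number 676, so the next rule applies.
Delgado, Okonkwo and Whitfield all have date of appointment to the Order 1994-09-07, so the next rule applies.
Delgado, Okonkwo and Whitfield are each a Collar holder, so the next rule applies.
Among Delgado, Okonkwo and Whitfield, alphabetically by surname: Delgado before Okonkwo before Whitfield.
Among Moreau, Nakamura and Greco, by roll number (higher first): Moreau and Nakamura (646) before Greco (158).
Moreau and Nakamura both have date of appointment to the Order 2011-06-07, so the next rule applies.
Moreau and Nakamura are each a Collar holder, so the next rule applies.
Among Moreau and Nakamura, alphabetically by surname: Moreau before Nakamura.
Order: Marino, Varga, Delgado, Okonkwo, Whitfield, Moreau, Nakamura, Greco.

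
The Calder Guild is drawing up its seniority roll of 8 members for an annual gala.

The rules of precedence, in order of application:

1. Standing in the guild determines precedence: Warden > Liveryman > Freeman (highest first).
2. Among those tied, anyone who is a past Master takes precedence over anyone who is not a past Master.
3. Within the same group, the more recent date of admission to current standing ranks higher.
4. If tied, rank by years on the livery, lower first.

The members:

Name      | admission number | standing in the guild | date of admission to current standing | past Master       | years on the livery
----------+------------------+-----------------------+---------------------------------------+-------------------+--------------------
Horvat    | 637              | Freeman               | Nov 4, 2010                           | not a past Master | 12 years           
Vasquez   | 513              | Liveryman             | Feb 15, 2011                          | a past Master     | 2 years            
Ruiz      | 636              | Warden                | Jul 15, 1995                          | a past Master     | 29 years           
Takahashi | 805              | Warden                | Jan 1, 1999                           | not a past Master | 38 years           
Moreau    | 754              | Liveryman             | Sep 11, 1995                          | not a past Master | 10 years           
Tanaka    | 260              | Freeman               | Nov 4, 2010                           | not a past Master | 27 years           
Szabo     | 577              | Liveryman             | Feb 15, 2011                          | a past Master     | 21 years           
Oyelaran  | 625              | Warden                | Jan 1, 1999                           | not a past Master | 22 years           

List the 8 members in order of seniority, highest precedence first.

By standing in the guild: Ruiz, Oyelaran and Takahashi (Warden); then Vasquez, Szabo and Moreau (Liveryman); then Horvat and Tanaka (Freeman).
Among Ruiz, Oyelaran and Takahashi, a past Master before not a past Master: Ruiz (a past Master) before Oyelaran and Takahashi (not a past Master).
Oyelaran and Takahashi both have date of admission to current standing Jan 1, 1999, so the next rule applies.
Among Oyelaran and Takahashi, by years on the livery (lower first): Oyelaran (22 years) before Takahashi (38 years).
Among Vasquez, Szabo and Moreau, a past Master before not a past Master: Vasquez and Szabo (a past Master) before Moreau (not a past Master).
Vasquez and Szabo both have date of admission to current standing Feb 15, 2011, so the next rule applies.
Among Vasquez and Szabo, by years on the livery (lower first): Vasquez (2 years) before Szabo (21 years).
Horvat and Tanaka are each not a past Master, so the next rule applies.
Horvat and Tanaka both have date of admission to current standing Nov 4, 2010, so the next rule applies.
Among Horvat and Tanaka, by years on the livery (lower first): Horvat (12 years) before Tanaka (27 years).
Full order: Ruiz, Oyelaran, Takahashi, Vasquez, Szabo, Moreau, Horvat, Tanaka.

Ruiz, Oyelaran, Takahashi, Vasquez, Szabo, Moreau, Horvat, Tanaka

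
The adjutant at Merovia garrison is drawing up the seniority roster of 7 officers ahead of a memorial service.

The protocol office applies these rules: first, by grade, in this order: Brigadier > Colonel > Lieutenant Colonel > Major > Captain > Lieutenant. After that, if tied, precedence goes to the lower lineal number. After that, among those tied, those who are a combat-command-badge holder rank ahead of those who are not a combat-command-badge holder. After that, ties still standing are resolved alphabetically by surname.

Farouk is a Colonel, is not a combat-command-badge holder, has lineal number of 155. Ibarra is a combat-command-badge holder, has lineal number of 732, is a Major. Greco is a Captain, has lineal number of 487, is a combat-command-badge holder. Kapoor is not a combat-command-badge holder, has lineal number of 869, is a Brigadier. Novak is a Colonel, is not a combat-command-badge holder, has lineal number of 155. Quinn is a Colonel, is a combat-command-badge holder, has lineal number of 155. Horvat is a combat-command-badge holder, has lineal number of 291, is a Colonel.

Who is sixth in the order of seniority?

By grade: Kapoor (Brigadier); then Quinn, Farouk, Novak and Horvat (Colonel); then Ibarra (Major); then Greco (Captain).
Among Quinn, Farouk, Novak and Horvat, by lineal number (lower first): Quinn, Farouk and Novak (155) before Horvat (291).
Among Quinn, Farouk and Novak, a combat-command-badge holder before not a combat-command-badge holder: Quinn (a combat-command-badge holder) before Farouk and Novak (not a combat-command-badge holder).
Among Farouk and Novak, alphabetically by surname: Farouk before Novak.
Order: Kapoor, Quinn, Farouk, Novak, Horvat, Ibarra, Greco.

Ibarra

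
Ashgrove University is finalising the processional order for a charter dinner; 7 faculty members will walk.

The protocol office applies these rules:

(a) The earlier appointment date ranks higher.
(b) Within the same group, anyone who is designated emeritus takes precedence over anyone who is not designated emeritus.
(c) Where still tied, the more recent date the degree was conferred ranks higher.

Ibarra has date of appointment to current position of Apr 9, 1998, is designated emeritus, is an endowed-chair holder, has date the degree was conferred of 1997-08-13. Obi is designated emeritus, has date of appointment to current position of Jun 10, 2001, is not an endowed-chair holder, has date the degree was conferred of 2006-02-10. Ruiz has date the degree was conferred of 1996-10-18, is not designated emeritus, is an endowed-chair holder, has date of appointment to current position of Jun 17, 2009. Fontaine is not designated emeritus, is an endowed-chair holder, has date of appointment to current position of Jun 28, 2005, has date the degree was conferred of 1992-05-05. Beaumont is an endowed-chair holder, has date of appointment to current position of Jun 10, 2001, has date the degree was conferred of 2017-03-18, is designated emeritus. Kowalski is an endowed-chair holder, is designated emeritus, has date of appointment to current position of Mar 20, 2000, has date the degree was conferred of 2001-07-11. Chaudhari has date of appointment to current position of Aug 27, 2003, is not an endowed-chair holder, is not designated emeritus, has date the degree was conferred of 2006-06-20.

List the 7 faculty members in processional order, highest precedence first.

By date of appointment to current position (earlier first): Ibarra (Apr 9, 1998); then Kowalski (Mar 20, 2000); then Beaumont and Obi (both Jun 10, 2001); then Chaudhari (Aug 27, 2003); then Fontaine (Jun 28, 2005); then Ruiz (Jun 17, 2009).
Beaumont and Obi are each designated emeritus, so the next rule applies.
Among Beaumont and Obi, by date the degree was conferred (later first): Beaumont (2017-03-18) before Obi (2006-02-10).
Full order: Ibarra, Kowalski, Beaumont, Obi, Chaudhari, Fontaine, Ruiz.

Ibarra, Kowalski, Beaumont, Obi, Chaudhari, Fontaine, Ruiz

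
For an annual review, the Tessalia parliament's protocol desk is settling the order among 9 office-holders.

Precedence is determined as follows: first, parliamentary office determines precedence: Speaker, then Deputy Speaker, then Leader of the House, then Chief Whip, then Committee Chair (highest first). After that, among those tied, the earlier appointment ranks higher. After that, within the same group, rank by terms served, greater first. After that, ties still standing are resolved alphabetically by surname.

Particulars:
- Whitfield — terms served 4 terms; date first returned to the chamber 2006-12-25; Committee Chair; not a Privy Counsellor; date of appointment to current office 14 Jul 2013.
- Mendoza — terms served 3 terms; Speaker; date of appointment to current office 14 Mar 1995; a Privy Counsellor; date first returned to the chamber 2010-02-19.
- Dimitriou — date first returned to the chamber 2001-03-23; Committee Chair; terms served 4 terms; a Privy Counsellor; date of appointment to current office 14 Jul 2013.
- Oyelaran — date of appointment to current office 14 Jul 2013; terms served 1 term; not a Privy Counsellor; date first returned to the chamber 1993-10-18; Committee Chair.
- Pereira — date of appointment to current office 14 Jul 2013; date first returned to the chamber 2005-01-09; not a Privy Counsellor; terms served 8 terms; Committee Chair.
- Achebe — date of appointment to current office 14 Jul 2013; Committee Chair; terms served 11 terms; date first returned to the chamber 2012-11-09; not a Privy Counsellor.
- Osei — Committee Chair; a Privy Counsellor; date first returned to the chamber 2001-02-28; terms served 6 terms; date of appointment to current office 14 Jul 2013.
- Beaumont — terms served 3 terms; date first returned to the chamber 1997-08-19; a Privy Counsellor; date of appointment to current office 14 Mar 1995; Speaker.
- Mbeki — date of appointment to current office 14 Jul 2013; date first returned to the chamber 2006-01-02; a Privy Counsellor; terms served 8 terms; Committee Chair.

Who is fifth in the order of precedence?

By parliamentary office: Beaumont and Mendoza (Speaker); then Achebe, Mbeki, Pereira, Osei, Dimitriou, Whitfield and Oyelaran (Committee Chair).
Beaumont and Mendoza both have date of appointment to current office 14 Mar 1995, so the next rule applies.
Beaumont and Mendoza both have terms served 3 terms, so the next rule applies.
Among Beaumont and Mendoza, alphabetically by surname: Beaumont before Mendoza.
Achebe, Mbeki, Pereira, Osei, Dimitriou, Whitfield and Oyelaran all have date of appointment to current office 14 Jul 2013, so the next rule applies.
Among Achebe, Mbeki, Pereira, Osei, Dimitriou, Whitfield and Oyelaran, by terms served (higher first): Achebe (11 terms) before Mbeki and Pereira (8 terms) before Osei (6 terms) before Dimitriou and Whitfield (4 terms) before Oyelaran (1 term).
Among Mbeki and Pereira, alphabetically by surname: Mbeki before Pereira.
Among Dimitriou and Whitfield, alphabetically by surname: Dimitriou before Whitfield.
Order: Beaumont, Mendoza, Achebe, Mbeki, Pereira, Osei, Dimitriou, Whitfield, Oyelaran.

Pereira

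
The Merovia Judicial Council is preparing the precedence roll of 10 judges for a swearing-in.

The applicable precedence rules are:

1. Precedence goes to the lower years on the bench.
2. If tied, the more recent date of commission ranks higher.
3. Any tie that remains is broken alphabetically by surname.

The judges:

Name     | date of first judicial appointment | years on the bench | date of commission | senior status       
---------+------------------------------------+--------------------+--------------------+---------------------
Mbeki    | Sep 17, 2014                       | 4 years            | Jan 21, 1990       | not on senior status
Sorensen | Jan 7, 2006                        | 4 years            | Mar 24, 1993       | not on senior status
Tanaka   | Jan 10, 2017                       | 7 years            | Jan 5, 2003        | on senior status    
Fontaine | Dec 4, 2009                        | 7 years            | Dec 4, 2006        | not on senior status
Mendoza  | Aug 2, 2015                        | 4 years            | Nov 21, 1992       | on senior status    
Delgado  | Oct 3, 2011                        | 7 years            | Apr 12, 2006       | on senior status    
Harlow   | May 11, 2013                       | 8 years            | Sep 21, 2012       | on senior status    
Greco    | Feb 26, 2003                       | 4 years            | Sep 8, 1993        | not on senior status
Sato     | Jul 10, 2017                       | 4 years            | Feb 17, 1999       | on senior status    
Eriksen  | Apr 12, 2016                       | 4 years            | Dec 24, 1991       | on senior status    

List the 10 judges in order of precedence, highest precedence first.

Sato, Greco, Sorensen, Mendoza, Eriksen, Mbeki, Fontaine, Delgado, Tanaka, Harlow

By years on the bench (lower first): Sato, Greco, Sorensen, Mendoza, Eriksen and Mbeki (each 4 years); then Fontaine, Delgado and Tanaka (each 7 years); then Harlow (8 years).
Among Sato, Greco, Sorensen, Mendoza, Eriksen and Mbeki, by date of commission (later first): Sato (Feb 17, 1999) before Greco (Sep 8, 1993) before Sorensen (Mar 24, 1993) before Mendoza (Nov 21, 1992) before Eriksen (Dec 24, 1991) before Mbeki (Jan 21, 1990).
Among Fontaine, Delgado and Tanaka, by date of commission (later first): Fontaine (Dec 4, 2006) before Delgado (Apr 12, 2006) before Tanaka (Jan 5, 2003).
Full order: Sato, Greco, Sorensen, Mendoza, Eriksen, Mbeki, Fontaine, Delgado, Tanaka, Harlow.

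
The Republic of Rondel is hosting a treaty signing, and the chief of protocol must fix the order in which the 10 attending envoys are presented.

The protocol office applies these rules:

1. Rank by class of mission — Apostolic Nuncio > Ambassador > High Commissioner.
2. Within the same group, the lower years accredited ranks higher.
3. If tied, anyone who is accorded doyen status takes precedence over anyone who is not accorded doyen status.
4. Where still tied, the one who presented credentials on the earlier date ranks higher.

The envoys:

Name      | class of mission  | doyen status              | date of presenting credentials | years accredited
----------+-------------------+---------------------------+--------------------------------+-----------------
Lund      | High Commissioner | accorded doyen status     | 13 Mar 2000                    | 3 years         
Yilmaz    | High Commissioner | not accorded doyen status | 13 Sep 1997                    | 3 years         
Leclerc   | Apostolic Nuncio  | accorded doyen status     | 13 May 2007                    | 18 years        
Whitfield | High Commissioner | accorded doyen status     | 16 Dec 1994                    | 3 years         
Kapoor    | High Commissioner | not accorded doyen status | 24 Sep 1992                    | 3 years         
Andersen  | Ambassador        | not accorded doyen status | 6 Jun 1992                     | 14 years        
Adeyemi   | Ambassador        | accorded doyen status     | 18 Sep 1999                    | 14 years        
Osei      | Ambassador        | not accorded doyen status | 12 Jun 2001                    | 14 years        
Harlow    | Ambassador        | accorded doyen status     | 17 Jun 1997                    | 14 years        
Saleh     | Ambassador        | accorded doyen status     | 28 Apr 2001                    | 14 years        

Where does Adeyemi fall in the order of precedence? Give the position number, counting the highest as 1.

3

By class of mission: Leclerc (Apostolic Nuncio); then Harlow, Adeyemi, Saleh, Andersen and Osei (Ambassador); then Whitfield, Lund, Kapoor and Yilmaz (High Commissioner).
Harlow, Adeyemi, Saleh, Andersen and Osei all have years accredited 14 years, so the next rule applies.
Among Harlow, Adeyemi, Saleh, Andersen and Osei, accorded doyen status before not accorded doyen status: Harlow, Adeyemi and Saleh (accorded doyen status) before Andersen and Osei (not accorded doyen status).
Among Harlow, Adeyemi and Saleh, by date of presenting credentials (earlier first): Harlow (17 Jun 1997) before Adeyemi (18 Sep 1999) before Saleh (28 Apr 2001).
Among Andersen and Osei, by date of presenting credentials (earlier first): Andersen (6 Jun 1992) before Osei (12 Jun 2001).
Whitfield, Lund, Kapoor and Yilmaz all have years accredited 3 years, so the next rule applies.
Among Whitfield, Lund, Kapoor and Yilmaz, accorded doyen status before not accorded doyen status: Whitfield and Lund (accorded doyen status) before Kapoor and Yilmaz (not accorded doyen status).
Among Whitfield and Lund, by date of presenting credentials (earlier first): Whitfield (16 Dec 1994) before Lund (13 Mar 2000).
Among Kapoor and Yilmaz, by date of presenting credentials (earlier first): Kapoor (24 Sep 1992) before Yilmaz (13 Sep 1997).
Order: Leclerc, Harlow, Adeyemi, Saleh, Andersen, Osei, Whitfield, Lund, Kapoor, Yilmaz. So position 3.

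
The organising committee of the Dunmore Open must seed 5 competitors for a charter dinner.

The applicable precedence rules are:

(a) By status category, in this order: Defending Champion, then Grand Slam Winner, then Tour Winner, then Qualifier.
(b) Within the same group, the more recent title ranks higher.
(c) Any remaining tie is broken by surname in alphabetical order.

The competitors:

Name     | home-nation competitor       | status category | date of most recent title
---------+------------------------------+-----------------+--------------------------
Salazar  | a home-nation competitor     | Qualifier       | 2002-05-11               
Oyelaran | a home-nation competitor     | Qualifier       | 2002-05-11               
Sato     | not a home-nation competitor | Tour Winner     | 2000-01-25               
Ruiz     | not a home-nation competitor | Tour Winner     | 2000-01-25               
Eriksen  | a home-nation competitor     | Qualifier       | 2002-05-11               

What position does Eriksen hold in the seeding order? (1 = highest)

3

By status category: Ruiz and Sato (Tour Winner); then Eriksen, Oyelaran and Salazar (Qualifier).
Ruiz and Sato both have date of most recent title 2000-01-25, so the next rule applies.
Among Ruiz and Sato, alphabetically by surname: Ruiz before Sato.
Eriksen, Oyelaran and Salazar all have date of most recent title 2002-05-11, so the next rule applies.
Among Eriksen, Oyelaran and Salazar, alphabetically by surname: Eriksen before Oyelaran before Salazar.
Order: Ruiz, Sato, Eriksen, Oyelaran, Salazar. So position 3.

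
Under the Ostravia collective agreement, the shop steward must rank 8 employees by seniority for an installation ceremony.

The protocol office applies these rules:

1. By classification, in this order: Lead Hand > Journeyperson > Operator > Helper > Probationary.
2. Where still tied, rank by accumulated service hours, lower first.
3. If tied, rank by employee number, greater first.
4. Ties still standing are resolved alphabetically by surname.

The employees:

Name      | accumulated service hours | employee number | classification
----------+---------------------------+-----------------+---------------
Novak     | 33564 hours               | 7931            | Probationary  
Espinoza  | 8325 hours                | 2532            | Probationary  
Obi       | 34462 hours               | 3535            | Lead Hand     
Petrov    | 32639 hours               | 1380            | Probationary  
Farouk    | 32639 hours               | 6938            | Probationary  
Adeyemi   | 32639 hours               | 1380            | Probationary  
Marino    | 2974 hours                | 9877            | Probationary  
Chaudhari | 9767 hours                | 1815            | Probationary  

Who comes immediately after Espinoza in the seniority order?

By classification: Obi (Lead Hand); then Marino, Espinoza, Chaudhari, Farouk, Adeyemi, Petrov and Novak (Probationary).
Among Marino, Espinoza, Chaudhari, Farouk, Adeyemi, Petrov and Novak, by accumulated service hours (lower first): Marino (2974 hours) before Espinoza (8325 hours) before Chaudhari (9767 hours) before Farouk, Adeyemi and Petrov (32639 hours) before Novak (33564 hours).
Among Farouk, Adeyemi and Petrov, by employee number (higher first): Farouk (6938) before Adeyemi and Petrov (1380).
Among Adeyemi and Petrov, alphabetically by surname: Adeyemi before Petrov.
Order: Obi, Marino, Espinoza, Chaudhari, Farouk, Adeyemi, Petrov, Novak.

Chaudhari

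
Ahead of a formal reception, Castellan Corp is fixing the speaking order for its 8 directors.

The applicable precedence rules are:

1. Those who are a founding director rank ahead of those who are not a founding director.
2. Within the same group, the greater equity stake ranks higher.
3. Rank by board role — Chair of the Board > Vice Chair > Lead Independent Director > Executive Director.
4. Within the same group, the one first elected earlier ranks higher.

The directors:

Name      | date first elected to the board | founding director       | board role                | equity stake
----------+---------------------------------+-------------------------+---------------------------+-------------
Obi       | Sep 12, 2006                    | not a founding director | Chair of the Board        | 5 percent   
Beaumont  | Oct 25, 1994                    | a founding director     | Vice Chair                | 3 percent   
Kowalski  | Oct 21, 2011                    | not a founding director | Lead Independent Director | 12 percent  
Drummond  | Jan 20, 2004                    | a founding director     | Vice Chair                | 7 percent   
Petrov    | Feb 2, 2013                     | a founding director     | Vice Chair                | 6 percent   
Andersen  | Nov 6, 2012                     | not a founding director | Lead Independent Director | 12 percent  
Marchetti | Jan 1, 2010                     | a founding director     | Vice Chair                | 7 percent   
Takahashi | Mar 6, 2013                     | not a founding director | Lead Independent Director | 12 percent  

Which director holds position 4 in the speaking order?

Beaumont

By the first rule: Drummond, Marchetti, Petrov and Beaumont (each a founding director); then Kowalski, Andersen, Takahashi and Obi (each not a founding director).
Among Drummond, Marchetti, Petrov and Beaumont, by equity stake (higher first): Drummond and Marchetti (7 percent) before Petrov (6 percent) before Beaumont (3 percent).
Drummond and Marchetti are each Vice Chair, so the next rule applies.
Among Drummond and Marchetti, by date first elected to the board (earlier first): Drummond (Jan 20, 2004) before Marchetti (Jan 1, 2010).
Among Kowalski, Andersen, Takahashi and Obi, by equity stake (higher first): Kowalski, Andersen and Takahashi (12 percent) before Obi (5 percent).
Kowalski, Andersen and Takahashi are each Lead Independent Director, so the next rule applies.
Among Kowalski, Andersen and Takahashi, by date first elected to the board (earlier first): Kowalski (Oct 21, 2011) before Andersen (Nov 6, 2012) before Takahashi (Mar 6, 2013).
Order: Drummond, Marchetti, Petrov, Beaumont, Kowalski, Andersen, Takahashi, Obi.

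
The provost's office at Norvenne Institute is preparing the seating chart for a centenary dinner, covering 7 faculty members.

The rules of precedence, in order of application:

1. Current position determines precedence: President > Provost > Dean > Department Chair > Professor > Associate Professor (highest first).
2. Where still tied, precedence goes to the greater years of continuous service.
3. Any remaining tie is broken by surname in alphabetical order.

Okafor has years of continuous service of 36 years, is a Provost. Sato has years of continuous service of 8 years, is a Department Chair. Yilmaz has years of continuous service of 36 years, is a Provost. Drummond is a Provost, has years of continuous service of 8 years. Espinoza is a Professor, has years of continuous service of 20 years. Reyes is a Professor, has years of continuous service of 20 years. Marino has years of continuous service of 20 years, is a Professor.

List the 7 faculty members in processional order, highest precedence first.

By current position: Okafor, Yilmaz and Drummond (Provost); then Sato (Department Chair); then Espinoza, Marino and Reyes (Professor).
Among Okafor, Yilmaz and Drummond, by years of continuous service (higher first): Okafor and Yilmaz (36 years) before Drummond (8 years).
Among Okafor and Yilmaz, alphabetically by surname: Okafor before Yilmaz.
Espinoza, Marino and Reyes all have years of continuous service 20 years, so the next rule applies.
Among Espinoza, Marino and Reyes, alphabetically by surname: Espinoza before Marino before Reyes.
Full order: Okafor, Yilmaz, Drummond, Sato, Espinoza, Marino, Reyes.

Okafor, Yilmaz, Drummond, Sato, Espinoza, Marino, Reyes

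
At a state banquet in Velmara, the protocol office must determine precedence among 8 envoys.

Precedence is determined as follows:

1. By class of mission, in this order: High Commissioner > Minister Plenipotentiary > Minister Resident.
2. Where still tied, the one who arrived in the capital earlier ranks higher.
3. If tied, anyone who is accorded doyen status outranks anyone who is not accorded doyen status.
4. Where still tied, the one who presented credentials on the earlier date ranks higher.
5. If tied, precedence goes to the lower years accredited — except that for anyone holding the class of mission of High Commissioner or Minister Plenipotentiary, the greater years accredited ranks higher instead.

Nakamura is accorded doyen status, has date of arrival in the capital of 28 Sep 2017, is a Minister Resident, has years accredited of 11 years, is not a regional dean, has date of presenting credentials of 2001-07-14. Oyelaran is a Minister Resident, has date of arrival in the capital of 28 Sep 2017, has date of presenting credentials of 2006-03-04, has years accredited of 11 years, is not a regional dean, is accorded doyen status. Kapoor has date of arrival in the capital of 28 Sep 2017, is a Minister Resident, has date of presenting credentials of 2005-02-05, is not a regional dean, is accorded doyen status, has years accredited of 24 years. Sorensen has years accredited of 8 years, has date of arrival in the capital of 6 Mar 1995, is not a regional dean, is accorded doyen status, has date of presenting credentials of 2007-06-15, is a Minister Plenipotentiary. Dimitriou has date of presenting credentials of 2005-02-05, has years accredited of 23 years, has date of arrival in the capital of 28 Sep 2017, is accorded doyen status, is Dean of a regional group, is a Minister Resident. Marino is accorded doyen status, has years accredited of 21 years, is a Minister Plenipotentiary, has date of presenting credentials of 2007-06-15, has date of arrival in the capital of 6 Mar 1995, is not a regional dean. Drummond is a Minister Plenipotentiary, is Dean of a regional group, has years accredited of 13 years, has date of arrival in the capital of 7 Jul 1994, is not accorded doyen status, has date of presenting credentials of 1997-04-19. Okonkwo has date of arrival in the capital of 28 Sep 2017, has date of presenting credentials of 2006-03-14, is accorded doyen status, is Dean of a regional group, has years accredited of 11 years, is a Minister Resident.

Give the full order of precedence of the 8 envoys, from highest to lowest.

Drummond, Marino, Sorensen, Nakamura, Dimitriou, Kapoor, Oyelaran, Okonkwo

By class of mission: Drummond, Marino and Sorensen (Minister Plenipotentiary); then Nakamura, Dimitriou, Kapoor, Oyelaran and Okonkwo (Minister Resident).
Among Drummond, Marino and Sorensen, by date of arrival in the capital (earlier first): Drummond (7 Jul 1994) before Marino and Sorensen (6 Mar 1995).
Marino and Sorensen are each accorded doyen status, so the next rule applies.
Marino and Sorensen both have date of presenting credentials 2007-06-15, so the next rule applies.
Among Marino and Sorensen, by years accredited (higher first) (reversed rule for this group): Marino (21 years) before Sorensen (8 years).
Nakamura, Dimitriou, Kapoor, Oyelaran and Okonkwo all have date of arrival in the capital 28 Sep 2017, so the next rule applies.
Nakamura, Dimitriou, Kapoor, Oyelaran and Okonkwo are each accorded doyen status, so the next rule applies.
Among Nakamura, Dimitriou, Kapoor, Oyelaran and Okonkwo, by date of presenting credentials (earlier first): Nakamura (2001-07-14) before Dimitriou and Kapoor (2005-02-05) before Oyelaran (2006-03-04) before Okonkwo (2006-03-14).
Among Dimitriou and Kapoor, by years accredited (lower first): Dimitriou (23 years) before Kapoor (24 years).
Full order: Drummond, Marino, Sorensen, Nakamura, Dimitriou, Kapoor, Oyelaran, Okonkwo.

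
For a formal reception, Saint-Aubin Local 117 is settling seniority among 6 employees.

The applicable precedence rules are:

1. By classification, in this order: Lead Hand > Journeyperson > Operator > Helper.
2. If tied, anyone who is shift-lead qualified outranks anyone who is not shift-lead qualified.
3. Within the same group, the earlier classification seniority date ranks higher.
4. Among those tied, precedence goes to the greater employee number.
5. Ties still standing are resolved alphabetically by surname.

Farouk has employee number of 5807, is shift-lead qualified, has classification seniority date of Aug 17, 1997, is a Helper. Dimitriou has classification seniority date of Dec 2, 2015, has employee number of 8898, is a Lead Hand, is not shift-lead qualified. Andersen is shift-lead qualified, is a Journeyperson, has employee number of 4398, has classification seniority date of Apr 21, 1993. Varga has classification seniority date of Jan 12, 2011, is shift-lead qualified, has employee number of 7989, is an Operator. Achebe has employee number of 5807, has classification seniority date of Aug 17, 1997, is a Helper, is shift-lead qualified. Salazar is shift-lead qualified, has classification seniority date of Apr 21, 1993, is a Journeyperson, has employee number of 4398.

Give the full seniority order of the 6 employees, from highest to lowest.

By classification: Dimitriou (Lead Hand); then Andersen and Salazar (Journeyperson); then Varga (Operator); then Achebe and Farouk (Helper).
Andersen and Salazar are each shift-lead qualified, so the next rule applies.
Andersen and Salazar both have classification seniority date Apr 21, 1993, so the next rule applies.
Andersen and Salazar both have employee number 4398, so the next rule applies.
Among Andersen and Salazar, alphabetically by surname: Andersen before Salazar.
Achebe and Farouk are each shift-lead qualified, so the next rule applies.
Achebe and Farouk both have classification seniority date Aug 17, 1997, so the next rule applies.
Achebe and Farouk both have employee number 5807, so the next rule applies.
Among Achebe and Farouk, alphabetically by surname: Achebe before Farouk.
Full order: Dimitriou, Andersen, Salazar, Varga, Achebe, Farouk.

Dimitriou, Andersen, Salazar, Varga, Achebe, Farouk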